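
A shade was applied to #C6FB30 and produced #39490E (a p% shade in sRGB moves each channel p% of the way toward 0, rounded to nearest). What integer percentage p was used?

#C6FB30 is rgb(198, 251, 48); #39490E is rgb(57, 73, 14).
On the G channel (widest range): 73 ≈ 251 + (p/100)(0 − 251), so p ≈ 100×(73 − 251)/(0 − 251) = -17800/-251 = 70.92.
p = 71 reproduces all three channels after rounding.

71%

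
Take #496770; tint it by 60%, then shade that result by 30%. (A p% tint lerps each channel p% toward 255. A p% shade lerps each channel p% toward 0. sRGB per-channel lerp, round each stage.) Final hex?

#7F888B

#496770 is rgb(73, 103, 112).
Per channel, c → c + 0.6(255 − c):
  R: 73 + 109.2 = 182.2 → 182
  G: 103 + 91.2 = 194.2 → 194
  B: 112 + 0.6×(255−112) = 112 + 85.8 = 197.8 → 198
After the tint: rgb(182, 194, 198) = #B6C2C6.
Per channel, c → c + 0.3(0 − c):
  R: 182 − 54.6 = 127.4 → 127
  G: 194 + 0.3×(0−194) = 194 − 58.2 = 135.8 → 136
  B: 198 − 59.4 = 138.6 → 139
rgb(127, 136, 139) = #7F888B.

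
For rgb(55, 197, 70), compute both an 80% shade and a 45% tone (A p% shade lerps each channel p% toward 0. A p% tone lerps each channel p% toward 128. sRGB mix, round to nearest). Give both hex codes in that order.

#0b270e, #58a660

80% shade:
  R: 55 + 0.8×(0−55) = 55 − 44 = 11 → 11
  G: 197 + 0.8×(0−197) = 197 − 157.6 = 39.4 → 39
  B: 70 + 0.8×(0−70) = 70 − 56 = 14 → 14
  → #0b270e
45% tone:
  R: 55 + 0.45×(128−55) = 55 + 32.85 = 87.85 → 88
  G: 197 − 31.05 = 165.95 → 166
  B: 70 + 0.45×(128−70) = 70 + 26.1 = 96.1 → 96
  → #58a660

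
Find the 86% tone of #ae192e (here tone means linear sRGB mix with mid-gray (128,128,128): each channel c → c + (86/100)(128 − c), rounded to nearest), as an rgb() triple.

#ae192e is rgb(174, 25, 46).
Per channel, c → c + 0.86(128 − c):
  R: 174 − 39.56 = 134.44 → 134
  G: 25 + 88.58 = 113.58 → 114
  B: 46 + 0.86×(128−46) = 46 + 70.52 = 116.52 → 117

rgb(134, 114, 117)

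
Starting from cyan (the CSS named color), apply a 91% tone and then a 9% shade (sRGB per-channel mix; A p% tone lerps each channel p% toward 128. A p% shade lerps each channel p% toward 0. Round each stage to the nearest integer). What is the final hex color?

#6A7E7E

CSS cyan is rgb(0, 255, 255).
Lerp each channel 91% toward 128:
  R: 0 + 116.48 = 116.48 → 116
  G: 255 + 0.91×(128−255) = 255 − 115.57 = 139.43 → 139
  B: 255 + 0.91×(128−255) = 255 − 115.57 = 139.43 → 139
After the tone: rgb(116, 139, 139) = #748B8B.
Lerp each channel 9% toward 0:
  R: 116 + 0.09×(0−116) = 116 − 10.44 = 105.56 → 106
  G: 139 − 12.51 = 126.49 → 126
  B: 139 − 12.51 = 126.49 → 126
rgb(106, 126, 126) = #6A7E7E.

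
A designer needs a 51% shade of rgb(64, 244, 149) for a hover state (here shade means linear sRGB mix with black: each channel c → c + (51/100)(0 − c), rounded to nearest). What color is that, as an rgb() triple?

rgb(31, 120, 73)

A 51% shade moves each channel 51% toward 0:
  R: 64 + 0.51×(0−64) = 64 − 32.64 = 31.36 → 31
  G: 244 − 124.44 = 119.56 → 120
  B: 149 + 0.51×(0−149) = 149 − 75.99 = 73.01 → 73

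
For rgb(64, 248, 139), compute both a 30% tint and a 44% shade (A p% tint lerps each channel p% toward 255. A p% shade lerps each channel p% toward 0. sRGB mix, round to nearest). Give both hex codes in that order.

30% tint:
  R: 64 + 0.3×(255−64) = 64 + 57.3 = 121.3 → 121
  G: 248 + 2.1 = 250.1 → 250
  B: 139 + 0.3×(255−139) = 139 + 34.8 = 173.8 → 174
  → #79FAAE
44% shade:
  R: 64 − 28.16 = 35.84 → 36
  G: 248 + 0.44×(0−248) = 248 − 109.12 = 138.88 → 139
  B: 139 + 0.44×(0−139) = 139 − 61.16 = 77.84 → 78
  → #248B4E

#79FAAE, #248B4E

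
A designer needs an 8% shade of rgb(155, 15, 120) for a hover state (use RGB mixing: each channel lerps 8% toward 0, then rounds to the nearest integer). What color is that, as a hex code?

#8f0e6e

Per channel, c → c + 0.08(0 − c):
  R: 155 − 12.4 = 142.6 → 143
  G: 15 + 0.08×(0−15) = 15 − 1.2 = 13.8 → 14
  B: 120 + 0.08×(0−120) = 120 − 9.6 = 110.4 → 110
rgb(143, 14, 110) = #8f0e6e.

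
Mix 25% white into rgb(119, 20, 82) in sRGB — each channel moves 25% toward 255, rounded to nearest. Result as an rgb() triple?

rgb(153, 79, 125)

A 25% tint moves each channel 25% toward 255:
  R: 119 + 0.25×(255−119) = 119 + 34 = 153 → 153
  G: 20 + 0.25×(255−20) = 20 + 58.75 = 78.75 → 79
  B: 82 + 43.25 = 125.25 → 125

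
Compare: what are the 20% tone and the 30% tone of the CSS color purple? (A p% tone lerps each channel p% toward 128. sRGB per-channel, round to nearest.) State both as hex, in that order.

CSS purple is rgb(128, 0, 128).
20% tone:
  R: 128 + 0.2×(128−128) = 128 + 0 = 128 → 128
  G: 0 + 25.6 = 25.6 → 26
  B: 128 + 0.2×(128−128) = 128 + 0 = 128 → 128
  → #801a80
30% tone:
  R: 128 + 0.3×(128−128) = 128 + 0 = 128 → 128
  G: 0 + 0.3×(128−0) = 0 + 38.4 = 38.4 → 38
  B: 128 + 0 = 128 → 128
  → #802680

#801a80, #802680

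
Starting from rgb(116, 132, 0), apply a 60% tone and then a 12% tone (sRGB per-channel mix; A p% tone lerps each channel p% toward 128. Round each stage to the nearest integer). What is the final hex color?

#7c8253

A 60% tone moves each channel 60% toward 128:
  R: 116 + 7.2 = 123.2 → 123
  G: 132 − 2.4 = 129.6 → 130
  B: 0 + 76.8 = 76.8 → 77
After the tone: rgb(123, 130, 77) = #7b824d.
Lerp each channel 12% toward 128:
  R: 123 + 0.12×(128−123) = 123 + 0.6 = 123.6 → 124
  G: 130 + 0.12×(128−130) = 130 − 0.24 = 129.76 → 130
  B: 77 + 0.12×(128−77) = 77 + 6.12 = 83.12 → 83
rgb(124, 130, 83) = #7c8253.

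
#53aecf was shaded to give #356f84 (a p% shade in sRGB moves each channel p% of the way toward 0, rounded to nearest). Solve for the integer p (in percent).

#53aecf is rgb(83, 174, 207); #356f84 is rgb(53, 111, 132).
On the B channel (widest range): 132 ≈ 207 + (p/100)(0 − 207), so p ≈ 100×(132 − 207)/(0 − 207) = -7500/-207 = 36.23.
p = 36 reproduces all three channels after rounding.

36%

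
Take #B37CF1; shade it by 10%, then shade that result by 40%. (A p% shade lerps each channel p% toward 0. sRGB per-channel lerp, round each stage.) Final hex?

#B37CF1 is rgb(179, 124, 241).
A 10% shade moves each channel 10% toward 0:
  R: 179 + 0.1×(0−179) = 179 − 17.9 = 161.1 → 161
  G: 124 − 12.4 = 111.6 → 112
  B: 241 − 24.1 = 216.9 → 217
After the shade: rgb(161, 112, 217) = #A170D9.
Per channel, c → c + 0.4(0 − c):
  R: 161 + 0.4×(0−161) = 161 − 64.4 = 96.6 → 97
  G: 112 − 44.8 = 67.2 → 67
  B: 217 + 0.4×(0−217) = 217 − 86.8 = 130.2 → 130
rgb(97, 67, 130) = #614382.

#614382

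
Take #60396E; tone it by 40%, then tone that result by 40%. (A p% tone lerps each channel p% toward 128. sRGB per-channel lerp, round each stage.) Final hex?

#756679

#60396E is rgb(96, 57, 110).
Lerp each channel 40% toward 128:
  R: 96 + 12.8 = 108.8 → 109
  G: 57 + 0.4×(128−57) = 57 + 28.4 = 85.4 → 85
  B: 110 + 7.2 = 117.2 → 117
After the tone: rgb(109, 85, 117) = #6D5575.
A 40% tone moves each channel 40% toward 128:
  R: 109 + 7.6 = 116.6 → 117
  G: 85 + 17.2 = 102.2 → 102
  B: 117 + 4.4 = 121.4 → 121
rgb(117, 102, 121) = #756679.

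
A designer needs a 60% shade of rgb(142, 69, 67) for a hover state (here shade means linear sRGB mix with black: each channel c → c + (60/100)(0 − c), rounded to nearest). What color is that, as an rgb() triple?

Lerp each channel 60% toward 0:
  R: 142 − 85.2 = 56.8 → 57
  G: 69 − 41.4 = 27.6 → 28
  B: 67 + 0.6×(0−67) = 67 − 40.2 = 26.8 → 27

rgb(57, 28, 27)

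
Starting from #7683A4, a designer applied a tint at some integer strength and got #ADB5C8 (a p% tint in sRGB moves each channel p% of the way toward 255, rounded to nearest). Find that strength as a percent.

#7683A4 is rgb(118, 131, 164); #ADB5C8 is rgb(173, 181, 200).
On the R channel (widest range): 173 ≈ 118 + (p/100)(255 − 118), so p ≈ 100×(173 − 118)/(255 − 118) = 5500/137 = 40.15.
p = 40 reproduces all three channels after rounding.

40%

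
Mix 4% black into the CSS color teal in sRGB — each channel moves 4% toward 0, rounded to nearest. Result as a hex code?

#007b7b

CSS teal is rgb(0, 128, 128).
Lerp each channel 4% toward 0:
  R: 0 + 0.04×(0−0) = 0 + 0 = 0 → 0
  G: 128 − 5.12 = 122.88 → 123
  B: 128 − 5.12 = 122.88 → 123
rgb(0, 123, 123) = #007b7b.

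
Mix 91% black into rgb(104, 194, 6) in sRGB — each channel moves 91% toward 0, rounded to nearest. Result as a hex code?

Per channel, c → c + 0.91(0 − c):
  R: 104 + 0.91×(0−104) = 104 − 94.64 = 9.36 → 9
  G: 194 − 176.54 = 17.46 → 17
  B: 6 + 0.91×(0−6) = 6 − 5.46 = 0.54 → 1
rgb(9, 17, 1) = #091101.

#091101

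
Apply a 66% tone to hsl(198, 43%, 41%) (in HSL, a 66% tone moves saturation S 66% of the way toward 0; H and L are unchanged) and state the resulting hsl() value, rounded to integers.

S moves 66% from 43 toward 0: 43 − 28.38 = 14.62 → 15.
H and L are unchanged.

hsl(198, 15%, 41%)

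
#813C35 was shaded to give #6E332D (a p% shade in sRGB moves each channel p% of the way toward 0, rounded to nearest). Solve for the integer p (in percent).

15%

#813C35 is rgb(129, 60, 53); #6E332D is rgb(110, 51, 45).
On the R channel (widest range): 110 ≈ 129 + (p/100)(0 − 129), so p ≈ 100×(110 − 129)/(0 − 129) = -1900/-129 = 14.73.
p = 15 reproduces all three channels after rounding.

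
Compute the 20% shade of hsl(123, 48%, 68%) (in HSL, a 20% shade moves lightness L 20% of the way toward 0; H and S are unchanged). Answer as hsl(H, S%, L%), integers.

L moves 20% from 68 toward 0: 68 − 13.6 = 54.4 → 54.
H and S are unchanged.

hsl(123, 48%, 54%)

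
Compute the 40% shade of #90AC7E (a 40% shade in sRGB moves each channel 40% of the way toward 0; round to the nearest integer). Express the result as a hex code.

#56674C

#90AC7E is rgb(144, 172, 126).
Per channel, c → c + 0.4(0 − c):
  R: 144 + 0.4×(0−144) = 144 − 57.6 = 86.4 → 86
  G: 172 + 0.4×(0−172) = 172 − 68.8 = 103.2 → 103
  B: 126 + 0.4×(0−126) = 126 − 50.4 = 75.6 → 76
rgb(86, 103, 76) = #56674C.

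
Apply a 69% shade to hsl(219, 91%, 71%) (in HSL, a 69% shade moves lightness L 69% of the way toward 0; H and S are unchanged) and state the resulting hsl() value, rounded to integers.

L moves 69% from 71 toward 0: 71 − 48.99 = 22.01 → 22.
H and S are unchanged.

hsl(219, 91%, 22%)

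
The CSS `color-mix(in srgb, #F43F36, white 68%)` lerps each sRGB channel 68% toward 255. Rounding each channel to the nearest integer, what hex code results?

#FBC2BF

#F43F36 is rgb(244, 63, 54).
Per channel, c → c + 0.68(255 − c):
  R: 244 + 0.68×(255−244) = 244 + 7.48 = 251.48 → 251
  G: 63 + 130.56 = 193.56 → 194
  B: 54 + 0.68×(255−54) = 54 + 136.68 = 190.68 → 191
rgb(251, 194, 191) = #FBC2BF.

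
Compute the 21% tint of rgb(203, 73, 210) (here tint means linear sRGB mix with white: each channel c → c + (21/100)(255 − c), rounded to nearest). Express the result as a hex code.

#D66FDB

Per channel, c → c + 0.21(255 − c):
  R: 203 + 10.92 = 213.92 → 214
  G: 73 + 0.21×(255−73) = 73 + 38.22 = 111.22 → 111
  B: 210 + 9.45 = 219.45 → 219
rgb(214, 111, 219) = #D66FDB.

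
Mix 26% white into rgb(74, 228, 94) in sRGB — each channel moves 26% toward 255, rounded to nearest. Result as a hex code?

#79EB88

Lerp each channel 26% toward 255:
  R: 74 + 0.26×(255−74) = 74 + 47.06 = 121.06 → 121
  G: 228 + 7.02 = 235.02 → 235
  B: 94 + 0.26×(255−94) = 94 + 41.86 = 135.86 → 136
rgb(121, 235, 136) = #79EB88.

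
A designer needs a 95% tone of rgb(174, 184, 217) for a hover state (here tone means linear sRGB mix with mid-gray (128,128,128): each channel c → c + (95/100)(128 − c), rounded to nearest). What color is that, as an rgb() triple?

A 95% tone moves each channel 95% toward 128:
  R: 174 − 43.7 = 130.3 → 130
  G: 184 + 0.95×(128−184) = 184 − 53.2 = 130.8 → 131
  B: 217 + 0.95×(128−217) = 217 − 84.55 = 132.45 → 132

rgb(130, 131, 132)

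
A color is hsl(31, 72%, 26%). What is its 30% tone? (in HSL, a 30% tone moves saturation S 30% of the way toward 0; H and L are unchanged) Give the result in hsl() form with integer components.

hsl(31, 50%, 26%)

S moves 30% from 72 toward 0: 72 − 21.6 = 50.4 → 50.
H and L are unchanged.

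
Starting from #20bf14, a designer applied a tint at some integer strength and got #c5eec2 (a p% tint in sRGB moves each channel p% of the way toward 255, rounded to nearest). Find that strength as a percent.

74%

#20bf14 is rgb(32, 191, 20); #c5eec2 is rgb(197, 238, 194).
On the B channel (widest range): 194 ≈ 20 + (p/100)(255 − 20), so p ≈ 100×(194 − 20)/(255 − 20) = 17400/235 = 74.04.
p = 74 reproduces all three channels after rounding.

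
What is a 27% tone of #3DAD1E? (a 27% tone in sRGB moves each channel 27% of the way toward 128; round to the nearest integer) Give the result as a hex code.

#3DAD1E is rgb(61, 173, 30).
Per channel, c → c + 0.27(128 − c):
  R: 61 + 0.27×(128−61) = 61 + 18.09 = 79.09 → 79
  G: 173 + 0.27×(128−173) = 173 − 12.15 = 160.85 → 161
  B: 30 + 26.46 = 56.46 → 56
rgb(79, 161, 56) = #4FA138.

#4FA138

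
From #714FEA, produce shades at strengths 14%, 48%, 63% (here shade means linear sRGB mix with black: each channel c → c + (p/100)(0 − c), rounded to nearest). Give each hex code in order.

#6144C9, #3B297A, #2A1D57

#714FEA is rgb(113, 79, 234).
14%: (113 − 15.82 = 97.18→97, 79 − 11.06 = 67.94→68, 234 − 32.76 = 201.24→201) → #6144C9
48%: (113 − 54.24 = 58.76→59, 79 − 37.92 = 41.08→41, 234 − 112.32 = 121.68→122) → #3B297A
63%: (113 − 71.19 = 41.81→42, 79 − 49.77 = 29.23→29, 234 − 147.42 = 86.58→87) → #2A1D57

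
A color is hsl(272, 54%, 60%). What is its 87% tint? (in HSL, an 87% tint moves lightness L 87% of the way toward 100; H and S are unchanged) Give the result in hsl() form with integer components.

hsl(272, 54%, 95%)

L moves 87% from 60 toward 100: 60 + 34.8 = 94.8 → 95.
H and S are unchanged.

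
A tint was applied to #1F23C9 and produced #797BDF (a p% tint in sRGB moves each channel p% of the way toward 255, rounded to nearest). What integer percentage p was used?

40%

#1F23C9 is rgb(31, 35, 201); #797BDF is rgb(121, 123, 223).
On the R channel (widest range): 121 ≈ 31 + (p/100)(255 − 31), so p ≈ 100×(121 − 31)/(255 − 31) = 9000/224 = 40.18.
p = 40 reproduces all three channels after rounding.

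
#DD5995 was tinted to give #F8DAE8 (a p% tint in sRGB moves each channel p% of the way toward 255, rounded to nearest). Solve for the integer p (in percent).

78%

#DD5995 is rgb(221, 89, 149); #F8DAE8 is rgb(248, 218, 232).
On the G channel (widest range): 218 ≈ 89 + (p/100)(255 − 89), so p ≈ 100×(218 − 89)/(255 − 89) = 12900/166 = 77.71.
p = 78 reproduces all three channels after rounding.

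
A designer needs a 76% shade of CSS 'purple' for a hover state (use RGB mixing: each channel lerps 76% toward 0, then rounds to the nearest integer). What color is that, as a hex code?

#1F001F

CSS purple is rgb(128, 0, 128).
Lerp each channel 76% toward 0:
  R: 128 + 0.76×(0−128) = 128 − 97.28 = 30.72 → 31
  G: 0 + 0.76×(0−0) = 0 + 0 = 0 → 0
  B: 128 − 97.28 = 30.72 → 31
rgb(31, 0, 31) = #1F001F.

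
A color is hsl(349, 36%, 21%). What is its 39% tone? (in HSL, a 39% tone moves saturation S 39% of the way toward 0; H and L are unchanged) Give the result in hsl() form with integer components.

S moves 39% from 36 toward 0: 36 − 14.04 = 21.96 → 22.
H and L are unchanged.

hsl(349, 22%, 21%)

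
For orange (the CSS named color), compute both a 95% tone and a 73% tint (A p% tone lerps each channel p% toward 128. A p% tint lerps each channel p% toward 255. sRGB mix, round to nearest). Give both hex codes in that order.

#86827A, #FFE7BA

CSS orange is rgb(255, 165, 0).
95% tone:
  R: 255 − 120.65 = 134.35 → 134
  G: 165 − 35.15 = 129.85 → 130
  B: 0 + 0.95×(128−0) = 0 + 121.6 = 121.6 → 122
  → #86827A
73% tint:
  R: 255 + 0 = 255 → 255
  G: 165 + 65.7 = 230.7 → 231
  B: 0 + 0.73×(255−0) = 0 + 186.15 = 186.15 → 186
  → #FFE7BA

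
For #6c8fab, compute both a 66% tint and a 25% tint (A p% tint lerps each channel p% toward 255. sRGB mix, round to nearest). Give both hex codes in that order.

#6c8fab is rgb(108, 143, 171).
66% tint:
  R: 108 + 0.66×(255−108) = 108 + 97.02 = 205.02 → 205
  G: 143 + 73.92 = 216.92 → 217
  B: 171 + 0.66×(255−171) = 171 + 55.44 = 226.44 → 226
  → #cdd9e2
25% tint:
  R: 108 + 36.75 = 144.75 → 145
  G: 143 + 28 = 171 → 171
  B: 171 + 0.25×(255−171) = 171 + 21 = 192 → 192
  → #91abc0

#cdd9e2, #91abc0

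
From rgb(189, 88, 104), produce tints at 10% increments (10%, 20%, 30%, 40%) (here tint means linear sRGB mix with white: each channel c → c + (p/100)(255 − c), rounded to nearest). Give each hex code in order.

#c46977, #ca7986, #d18a95, #d79ba4

10%: (189 + 6.6 = 195.6→196, 88 + 16.7 = 104.7→105, 104 + 15.1 = 119.1→119) → #c46977
20%: (189 + 13.2 = 202.2→202, 88 + 33.4 = 121.4→121, 104 + 30.2 = 134.2→134) → #ca7986
30%: (189 + 19.8 = 208.8→209, 88 + 50.1 = 138.1→138, 104 + 45.3 = 149.3→149) → #d18a95
40%: (189 + 26.4 = 215.4→215, 88 + 66.8 = 154.8→155, 104 + 60.4 = 164.4→164) → #d79ba4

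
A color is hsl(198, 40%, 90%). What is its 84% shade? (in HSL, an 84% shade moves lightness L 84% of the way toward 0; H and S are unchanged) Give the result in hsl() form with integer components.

hsl(198, 40%, 14%)

L moves 84% from 90 toward 0: 90 − 75.6 = 14.4 → 14.
H and S are unchanged.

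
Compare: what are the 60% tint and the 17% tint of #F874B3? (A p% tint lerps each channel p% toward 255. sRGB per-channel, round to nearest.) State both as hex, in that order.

#FCC7E1, #F98CC0

#F874B3 is rgb(248, 116, 179).
60% tint:
  R: 248 + 0.6×(255−248) = 248 + 4.2 = 252.2 → 252
  G: 116 + 0.6×(255−116) = 116 + 83.4 = 199.4 → 199
  B: 179 + 45.6 = 224.6 → 225
  → #FCC7E1
17% tint:
  R: 248 + 1.19 = 249.19 → 249
  G: 116 + 23.63 = 139.63 → 140
  B: 179 + 12.92 = 191.92 → 192
  → #F98CC0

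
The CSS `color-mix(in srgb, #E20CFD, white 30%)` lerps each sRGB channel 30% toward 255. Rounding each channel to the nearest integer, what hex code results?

#E20CFD is rgb(226, 12, 253).
Lerp each channel 30% toward 255:
  R: 226 + 0.3×(255−226) = 226 + 8.7 = 234.7 → 235
  G: 12 + 72.9 = 84.9 → 85
  B: 253 + 0.3×(255−253) = 253 + 0.6 = 253.6 → 254
rgb(235, 85, 254) = #EB55FE.

#EB55FE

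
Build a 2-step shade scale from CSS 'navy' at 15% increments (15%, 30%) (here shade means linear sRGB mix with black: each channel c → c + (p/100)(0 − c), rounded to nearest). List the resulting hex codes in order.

CSS navy is rgb(0, 0, 128).
15%: (0→0, 0→0, 128 − 19.2 = 108.8→109) → #00006D
30%: (0→0, 0→0, 128 − 38.4 = 89.6→90) → #00005A

#00006D, #00005A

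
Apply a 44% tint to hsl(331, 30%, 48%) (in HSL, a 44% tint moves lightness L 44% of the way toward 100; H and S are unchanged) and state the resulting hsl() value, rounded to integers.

hsl(331, 30%, 71%)

L moves 44% from 48 toward 100: 48 + 22.88 = 70.88 → 71.
H and S are unchanged.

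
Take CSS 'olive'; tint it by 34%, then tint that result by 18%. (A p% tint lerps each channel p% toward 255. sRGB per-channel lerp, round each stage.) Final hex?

CSS olive is rgb(128, 128, 0).
A 34% tint moves each channel 34% toward 255:
  R: 128 + 0.34×(255−128) = 128 + 43.18 = 171.18 → 171
  G: 128 + 43.18 = 171.18 → 171
  B: 0 + 0.34×(255−0) = 0 + 86.7 = 86.7 → 87
After the tint: rgb(171, 171, 87) = #ABAB57.
An 18% tint moves each channel 18% toward 255:
  R: 171 + 15.12 = 186.12 → 186
  G: 171 + 0.18×(255−171) = 171 + 15.12 = 186.12 → 186
  B: 87 + 30.24 = 117.24 → 117
rgb(186, 186, 117) = #BABA75.

#BABA75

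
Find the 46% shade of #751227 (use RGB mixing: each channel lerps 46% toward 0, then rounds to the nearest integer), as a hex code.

#751227 is rgb(117, 18, 39).
A 46% shade moves each channel 46% toward 0:
  R: 117 − 53.82 = 63.18 → 63
  G: 18 + 0.46×(0−18) = 18 − 8.28 = 9.72 → 10
  B: 39 − 17.94 = 21.06 → 21
rgb(63, 10, 21) = #3F0A15.

#3F0A15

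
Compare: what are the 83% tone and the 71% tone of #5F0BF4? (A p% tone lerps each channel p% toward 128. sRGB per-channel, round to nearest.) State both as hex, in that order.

#5F0BF4 is rgb(95, 11, 244).
83% tone:
  R: 95 + 0.83×(128−95) = 95 + 27.39 = 122.39 → 122
  G: 11 + 0.83×(128−11) = 11 + 97.11 = 108.11 → 108
  B: 244 + 0.83×(128−244) = 244 − 96.28 = 147.72 → 148
  → #7A6C94
71% tone:
  R: 95 + 23.43 = 118.43 → 118
  G: 11 + 83.07 = 94.07 → 94
  B: 244 + 0.71×(128−244) = 244 − 82.36 = 161.64 → 162
  → #765EA2

#7A6C94, #765EA2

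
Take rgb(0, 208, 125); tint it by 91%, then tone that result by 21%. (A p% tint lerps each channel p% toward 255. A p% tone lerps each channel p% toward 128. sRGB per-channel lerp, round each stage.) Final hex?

A 91% tint moves each channel 91% toward 255:
  R: 0 + 0.91×(255−0) = 0 + 232.05 = 232.05 → 232
  G: 208 + 42.77 = 250.77 → 251
  B: 125 + 0.91×(255−125) = 125 + 118.3 = 243.3 → 243
After the tint: rgb(232, 251, 243) = #E8FBF3.
A 21% tone moves each channel 21% toward 128:
  R: 232 + 0.21×(128−232) = 232 − 21.84 = 210.16 → 210
  G: 251 − 25.83 = 225.17 → 225
  B: 243 − 24.15 = 218.85 → 219
rgb(210, 225, 219) = #D2E1DB.

#D2E1DB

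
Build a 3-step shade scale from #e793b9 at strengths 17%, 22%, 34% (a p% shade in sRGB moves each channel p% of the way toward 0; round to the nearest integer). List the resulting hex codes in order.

#e793b9 is rgb(231, 147, 185).
17%: (231 − 39.27 = 191.73→192, 147 − 24.99 = 122.01→122, 185 − 31.45 = 153.55→154) → #c07a9a
22%: (231 − 50.82 = 180.18→180, 147 − 32.34 = 114.66→115, 185 − 40.7 = 144.3→144) → #b47390
34%: (231 − 78.54 = 152.46→152, 147 − 49.98 = 97.02→97, 185 − 62.9 = 122.1→122) → #98617a

#c07a9a, #b47390, #98617a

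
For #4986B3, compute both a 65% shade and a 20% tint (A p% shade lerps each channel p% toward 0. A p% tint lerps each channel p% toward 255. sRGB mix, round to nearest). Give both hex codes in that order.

#1A2F3F, #6D9EC2

#4986B3 is rgb(73, 134, 179).
65% shade:
  R: 73 + 0.65×(0−73) = 73 − 47.45 = 25.55 → 26
  G: 134 − 87.1 = 46.9 → 47
  B: 179 − 116.35 = 62.65 → 63
  → #1A2F3F
20% tint:
  R: 73 + 0.2×(255−73) = 73 + 36.4 = 109.4 → 109
  G: 134 + 24.2 = 158.2 → 158
  B: 179 + 0.2×(255−179) = 179 + 15.2 = 194.2 → 194
  → #6D9EC2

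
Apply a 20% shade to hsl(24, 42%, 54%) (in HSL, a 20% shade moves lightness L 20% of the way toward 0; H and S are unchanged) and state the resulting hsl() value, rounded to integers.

L moves 20% from 54 toward 0: 54 − 10.8 = 43.2 → 43.
H and S are unchanged.

hsl(24, 42%, 43%)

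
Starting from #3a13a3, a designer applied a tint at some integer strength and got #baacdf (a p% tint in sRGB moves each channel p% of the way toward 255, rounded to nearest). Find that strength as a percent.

65%

#3a13a3 is rgb(58, 19, 163); #baacdf is rgb(186, 172, 223).
On the G channel (widest range): 172 ≈ 19 + (p/100)(255 − 19), so p ≈ 100×(172 − 19)/(255 − 19) = 15300/236 = 64.83.
p = 65 reproduces all three channels after rounding.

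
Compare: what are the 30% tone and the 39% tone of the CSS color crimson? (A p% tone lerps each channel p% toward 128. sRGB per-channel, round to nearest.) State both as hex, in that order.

#C03450, #B83E57

CSS crimson is rgb(220, 20, 60).
30% tone:
  R: 220 + 0.3×(128−220) = 220 − 27.6 = 192.4 → 192
  G: 20 + 32.4 = 52.4 → 52
  B: 60 + 20.4 = 80.4 → 80
  → #C03450
39% tone:
  R: 220 + 0.39×(128−220) = 220 − 35.88 = 184.12 → 184
  G: 20 + 0.39×(128−20) = 20 + 42.12 = 62.12 → 62
  B: 60 + 0.39×(128−60) = 60 + 26.52 = 86.52 → 87
  → #B83E57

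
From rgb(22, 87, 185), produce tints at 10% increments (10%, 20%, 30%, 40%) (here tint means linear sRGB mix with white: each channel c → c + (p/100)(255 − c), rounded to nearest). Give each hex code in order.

10%: (22 + 23.3 = 45.3→45, 87 + 16.8 = 103.8→104, 185 + 7 = 192→192) → #2D68C0
20%: (22 + 46.6 = 68.6→69, 87 + 33.6 = 120.6→121, 185 + 14 = 199→199) → #4579C7
30%: (22 + 69.9 = 91.9→92, 87 + 50.4 = 137.4→137, 185 + 21 = 206→206) → #5C89CE
40%: (22 + 93.2 = 115.2→115, 87 + 67.2 = 154.2→154, 185 + 28 = 213→213) → #739AD5

#2D68C0, #4579C7, #5C89CE, #739AD5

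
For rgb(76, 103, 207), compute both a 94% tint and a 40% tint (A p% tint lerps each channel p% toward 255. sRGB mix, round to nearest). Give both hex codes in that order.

94% tint:
  R: 76 + 0.94×(255−76) = 76 + 168.26 = 244.26 → 244
  G: 103 + 0.94×(255−103) = 103 + 142.88 = 245.88 → 246
  B: 207 + 0.94×(255−207) = 207 + 45.12 = 252.12 → 252
  → #F4F6FC
40% tint:
  R: 76 + 0.4×(255−76) = 76 + 71.6 = 147.6 → 148
  G: 103 + 60.8 = 163.8 → 164
  B: 207 + 0.4×(255−207) = 207 + 19.2 = 226.2 → 226
  → #94A4E2

#F4F6FC, #94A4E2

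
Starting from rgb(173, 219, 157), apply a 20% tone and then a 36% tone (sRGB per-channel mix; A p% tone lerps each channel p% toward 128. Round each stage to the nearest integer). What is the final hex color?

#97AF8F

Per channel, c → c + 0.2(128 − c):
  R: 173 + 0.2×(128−173) = 173 − 9 = 164 → 164
  G: 219 − 18.2 = 200.8 → 201
  B: 157 − 5.8 = 151.2 → 151
After the tone: rgb(164, 201, 151) = #A4C997.
Lerp each channel 36% toward 128:
  R: 164 + 0.36×(128−164) = 164 − 12.96 = 151.04 → 151
  G: 201 + 0.36×(128−201) = 201 − 26.28 = 174.72 → 175
  B: 151 + 0.36×(128−151) = 151 − 8.28 = 142.72 → 143
rgb(151, 175, 143) = #97AF8F.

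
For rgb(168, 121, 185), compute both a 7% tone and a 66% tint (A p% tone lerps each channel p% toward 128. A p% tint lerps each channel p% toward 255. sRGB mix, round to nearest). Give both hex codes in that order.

#A579B5, #E1D1E7

7% tone:
  R: 168 + 0.07×(128−168) = 168 − 2.8 = 165.2 → 165
  G: 121 + 0.07×(128−121) = 121 + 0.49 = 121.49 → 121
  B: 185 + 0.07×(128−185) = 185 − 3.99 = 181.01 → 181
  → #A579B5
66% tint:
  R: 168 + 57.42 = 225.42 → 225
  G: 121 + 88.44 = 209.44 → 209
  B: 185 + 0.66×(255−185) = 185 + 46.2 = 231.2 → 231
  → #E1D1E7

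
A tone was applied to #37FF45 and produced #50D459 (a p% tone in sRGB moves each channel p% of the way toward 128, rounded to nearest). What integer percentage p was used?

34%

#37FF45 is rgb(55, 255, 69); #50D459 is rgb(80, 212, 89).
On the G channel (widest range): 212 ≈ 255 + (p/100)(128 − 255), so p ≈ 100×(212 − 255)/(128 − 255) = -4300/-127 = 33.86.
p = 34 reproduces all three channels after rounding.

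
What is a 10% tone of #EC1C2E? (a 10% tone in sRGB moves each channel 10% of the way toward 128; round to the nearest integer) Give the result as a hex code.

#EC1C2E is rgb(236, 28, 46).
Per channel, c → c + 0.1(128 − c):
  R: 236 − 10.8 = 225.2 → 225
  G: 28 + 0.1×(128−28) = 28 + 10 = 38 → 38
  B: 46 + 0.1×(128−46) = 46 + 8.2 = 54.2 → 54
rgb(225, 38, 54) = #E12636.

#E12636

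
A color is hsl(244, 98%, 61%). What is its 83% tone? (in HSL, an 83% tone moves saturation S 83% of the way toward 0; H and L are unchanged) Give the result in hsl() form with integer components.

S moves 83% from 98 toward 0: 98 − 81.34 = 16.66 → 17.
H and L are unchanged.

hsl(244, 17%, 61%)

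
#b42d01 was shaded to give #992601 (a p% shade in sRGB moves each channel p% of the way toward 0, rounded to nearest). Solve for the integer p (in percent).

15%

#b42d01 is rgb(180, 45, 1); #992601 is rgb(153, 38, 1).
On the R channel (widest range): 153 ≈ 180 + (p/100)(0 − 180), so p ≈ 100×(153 − 180)/(0 − 180) = -2700/-180 = 15.00.
p = 15 reproduces all three channels after rounding.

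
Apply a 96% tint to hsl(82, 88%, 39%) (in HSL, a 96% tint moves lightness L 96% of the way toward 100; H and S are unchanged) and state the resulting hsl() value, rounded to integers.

hsl(82, 88%, 98%)

L moves 96% from 39 toward 100: 39 + 58.56 = 97.56 → 98.
H and S are unchanged.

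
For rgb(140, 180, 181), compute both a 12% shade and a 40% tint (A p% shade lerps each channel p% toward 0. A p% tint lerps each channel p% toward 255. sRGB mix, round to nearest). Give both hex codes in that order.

12% shade:
  R: 140 + 0.12×(0−140) = 140 − 16.8 = 123.2 → 123
  G: 180 + 0.12×(0−180) = 180 − 21.6 = 158.4 → 158
  B: 181 − 21.72 = 159.28 → 159
  → #7b9e9f
40% tint:
  R: 140 + 0.4×(255−140) = 140 + 46 = 186 → 186
  G: 180 + 30 = 210 → 210
  B: 181 + 0.4×(255−181) = 181 + 29.6 = 210.6 → 211
  → #bad2d3

#7b9e9f, #bad2d3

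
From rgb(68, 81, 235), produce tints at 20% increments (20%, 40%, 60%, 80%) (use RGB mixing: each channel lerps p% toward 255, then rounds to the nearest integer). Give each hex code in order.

#6974ef, #8f97f3, #b4b9f7, #dadcfb

20%: (68 + 37.4 = 105.4→105, 81 + 34.8 = 115.8→116, 235 + 4 = 239→239) → #6974ef
40%: (68 + 74.8 = 142.8→143, 81 + 69.6 = 150.6→151, 235 + 8 = 243→243) → #8f97f3
60%: (68 + 112.2 = 180.2→180, 81 + 104.4 = 185.4→185, 235 + 12 = 247→247) → #b4b9f7
80%: (68 + 149.6 = 217.6→218, 81 + 139.2 = 220.2→220, 235 + 16 = 251→251) → #dadcfb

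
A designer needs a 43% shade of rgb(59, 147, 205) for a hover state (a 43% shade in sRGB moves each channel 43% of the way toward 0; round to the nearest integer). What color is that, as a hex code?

A 43% shade moves each channel 43% toward 0:
  R: 59 − 25.37 = 33.63 → 34
  G: 147 + 0.43×(0−147) = 147 − 63.21 = 83.79 → 84
  B: 205 + 0.43×(0−205) = 205 − 88.15 = 116.85 → 117
rgb(34, 84, 117) = #225475.

#225475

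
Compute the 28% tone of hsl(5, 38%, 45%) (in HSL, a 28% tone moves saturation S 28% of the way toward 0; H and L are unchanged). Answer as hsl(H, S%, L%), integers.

S moves 28% from 38 toward 0: 38 − 10.64 = 27.36 → 27.
H and L are unchanged.

hsl(5, 27%, 45%)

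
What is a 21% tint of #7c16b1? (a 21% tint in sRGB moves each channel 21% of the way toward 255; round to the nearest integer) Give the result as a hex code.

#9847c1

#7c16b1 is rgb(124, 22, 177).
Lerp each channel 21% toward 255:
  R: 124 + 27.51 = 151.51 → 152
  G: 22 + 48.93 = 70.93 → 71
  B: 177 + 0.21×(255−177) = 177 + 16.38 = 193.38 → 193
rgb(152, 71, 193) = #9847c1.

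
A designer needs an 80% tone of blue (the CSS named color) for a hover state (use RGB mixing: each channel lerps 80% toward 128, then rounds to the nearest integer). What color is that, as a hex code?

#666699

CSS blue is rgb(0, 0, 255).
Lerp each channel 80% toward 128:
  R: 0 + 0.8×(128−0) = 0 + 102.4 = 102.4 → 102
  G: 0 + 102.4 = 102.4 → 102
  B: 255 − 101.6 = 153.4 → 153
rgb(102, 102, 153) = #666699.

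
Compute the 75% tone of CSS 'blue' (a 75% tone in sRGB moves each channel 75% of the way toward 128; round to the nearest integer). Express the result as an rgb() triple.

rgb(96, 96, 160)

CSS blue is rgb(0, 0, 255).
Per channel, c → c + 0.75(128 − c):
  R: 0 + 0.75×(128−0) = 0 + 96 = 96 → 96
  G: 0 + 96 = 96 → 96
  B: 255 + 0.75×(128−255) = 255 − 95.25 = 159.75 → 160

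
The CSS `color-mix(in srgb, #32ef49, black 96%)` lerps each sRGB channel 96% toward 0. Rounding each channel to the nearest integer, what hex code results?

#020a03

#32ef49 is rgb(50, 239, 73).
A 96% shade moves each channel 96% toward 0:
  R: 50 − 48 = 2 → 2
  G: 239 − 229.44 = 9.56 → 10
  B: 73 + 0.96×(0−73) = 73 − 70.08 = 2.92 → 3
rgb(2, 10, 3) = #020a03.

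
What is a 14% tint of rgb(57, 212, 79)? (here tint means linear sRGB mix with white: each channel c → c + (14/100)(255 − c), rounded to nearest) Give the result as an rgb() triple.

rgb(85, 218, 104)

Per channel, c → c + 0.14(255 − c):
  R: 57 + 0.14×(255−57) = 57 + 27.72 = 84.72 → 85
  G: 212 + 6.02 = 218.02 → 218
  B: 79 + 0.14×(255−79) = 79 + 24.64 = 103.64 → 104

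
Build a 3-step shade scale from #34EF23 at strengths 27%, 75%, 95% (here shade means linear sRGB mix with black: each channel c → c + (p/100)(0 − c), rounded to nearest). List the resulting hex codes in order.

#26AE1A, #0D3C09, #030C02

#34EF23 is rgb(52, 239, 35).
27%: (52 − 14.04 = 37.96→38, 239 − 64.53 = 174.47→174, 35 − 9.45 = 25.55→26) → #26AE1A
75%: (52 − 39 = 13→13, 239 − 179.25 = 59.75→60, 35 − 26.25 = 8.75→9) → #0D3C09
95%: (52 − 49.4 = 2.6→3, 239 − 227.05 = 11.95→12, 35 − 33.25 = 1.75→2) → #030C02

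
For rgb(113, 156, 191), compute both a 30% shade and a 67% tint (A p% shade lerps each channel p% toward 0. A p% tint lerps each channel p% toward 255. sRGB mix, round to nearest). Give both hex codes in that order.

30% shade:
  R: 113 − 33.9 = 79.1 → 79
  G: 156 + 0.3×(0−156) = 156 − 46.8 = 109.2 → 109
  B: 191 − 57.3 = 133.7 → 134
  → #4F6D86
67% tint:
  R: 113 + 95.14 = 208.14 → 208
  G: 156 + 0.67×(255−156) = 156 + 66.33 = 222.33 → 222
  B: 191 + 0.67×(255−191) = 191 + 42.88 = 233.88 → 234
  → #D0DEEA

#4F6D86, #D0DEEA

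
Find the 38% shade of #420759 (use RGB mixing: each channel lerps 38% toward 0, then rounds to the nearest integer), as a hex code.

#420759 is rgb(66, 7, 89).
A 38% shade moves each channel 38% toward 0:
  R: 66 + 0.38×(0−66) = 66 − 25.08 = 40.92 → 41
  G: 7 − 2.66 = 4.34 → 4
  B: 89 + 0.38×(0−89) = 89 − 33.82 = 55.18 → 55
rgb(41, 4, 55) = #290437.

#290437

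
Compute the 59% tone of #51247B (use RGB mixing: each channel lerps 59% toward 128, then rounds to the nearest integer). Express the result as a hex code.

#51247B is rgb(81, 36, 123).
A 59% tone moves each channel 59% toward 128:
  R: 81 + 0.59×(128−81) = 81 + 27.73 = 108.73 → 109
  G: 36 + 54.28 = 90.28 → 90
  B: 123 + 0.59×(128−123) = 123 + 2.95 = 125.95 → 126
rgb(109, 90, 126) = #6D5A7E.

#6D5A7E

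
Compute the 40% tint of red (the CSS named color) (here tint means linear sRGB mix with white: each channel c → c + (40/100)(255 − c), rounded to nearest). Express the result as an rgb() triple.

rgb(255, 102, 102)

CSS red is rgb(255, 0, 0).
A 40% tint moves each channel 40% toward 255:
  R: 255 + 0.4×(255−255) = 255 + 0 = 255 → 255
  G: 0 + 0.4×(255−0) = 0 + 102 = 102 → 102
  B: 0 + 0.4×(255−0) = 0 + 102 = 102 → 102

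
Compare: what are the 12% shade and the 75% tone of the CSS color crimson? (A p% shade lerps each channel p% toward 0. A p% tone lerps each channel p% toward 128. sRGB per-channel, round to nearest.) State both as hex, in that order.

CSS crimson is rgb(220, 20, 60).
12% shade:
  R: 220 + 0.12×(0−220) = 220 − 26.4 = 193.6 → 194
  G: 20 − 2.4 = 17.6 → 18
  B: 60 + 0.12×(0−60) = 60 − 7.2 = 52.8 → 53
  → #C21235
75% tone:
  R: 220 + 0.75×(128−220) = 220 − 69 = 151 → 151
  G: 20 + 0.75×(128−20) = 20 + 81 = 101 → 101
  B: 60 + 0.75×(128−60) = 60 + 51 = 111 → 111
  → #97656F

#C21235, #97656F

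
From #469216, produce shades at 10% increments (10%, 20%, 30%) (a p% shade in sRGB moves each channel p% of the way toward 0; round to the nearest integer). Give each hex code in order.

#469216 is rgb(70, 146, 22).
10%: (70 − 7 = 63→63, 146 − 14.6 = 131.4→131, 22 − 2.2 = 19.8→20) → #3f8314
20%: (70 − 14 = 56→56, 146 − 29.2 = 116.8→117, 22 − 4.4 = 17.6→18) → #387512
30%: (70 − 21 = 49→49, 146 − 43.8 = 102.2→102, 22 − 6.6 = 15.4→15) → #31660f

#3f8314, #387512, #31660f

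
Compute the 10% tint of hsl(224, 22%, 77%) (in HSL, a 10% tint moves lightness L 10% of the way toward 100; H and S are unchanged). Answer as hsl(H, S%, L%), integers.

hsl(224, 22%, 79%)

L moves 10% from 77 toward 100: 77 + 2.3 = 79.3 → 79.
H and S are unchanged.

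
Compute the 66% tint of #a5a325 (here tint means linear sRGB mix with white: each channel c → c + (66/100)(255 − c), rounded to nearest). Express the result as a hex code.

#a5a325 is rgb(165, 163, 37).
Lerp each channel 66% toward 255:
  R: 165 + 59.4 = 224.4 → 224
  G: 163 + 0.66×(255−163) = 163 + 60.72 = 223.72 → 224
  B: 37 + 143.88 = 180.88 → 181
rgb(224, 224, 181) = #e0e0b5.

#e0e0b5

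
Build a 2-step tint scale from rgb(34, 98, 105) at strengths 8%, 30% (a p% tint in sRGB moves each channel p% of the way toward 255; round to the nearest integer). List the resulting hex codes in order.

8%: (34 + 17.68 = 51.68→52, 98 + 12.56 = 110.56→111, 105 + 12 = 117→117) → #346F75
30%: (34 + 66.3 = 100.3→100, 98 + 47.1 = 145.1→145, 105 + 45 = 150→150) → #649196

#346F75, #649196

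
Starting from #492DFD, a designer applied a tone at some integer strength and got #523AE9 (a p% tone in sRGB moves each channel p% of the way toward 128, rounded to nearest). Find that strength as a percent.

#492DFD is rgb(73, 45, 253); #523AE9 is rgb(82, 58, 233).
On the B channel (widest range): 233 ≈ 253 + (p/100)(128 − 253), so p ≈ 100×(233 − 253)/(128 − 253) = -2000/-125 = 16.00.
p = 16 reproduces all three channels after rounding.

16%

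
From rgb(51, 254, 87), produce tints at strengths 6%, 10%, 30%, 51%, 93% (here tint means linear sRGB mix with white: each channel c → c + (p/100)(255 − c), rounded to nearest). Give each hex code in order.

#3FFE61, #47FE68, #70FE89, #9BFFAD, #F1FFF3

6%: (51 + 12.24 = 63.24→63, 254→254, 87 + 10.08 = 97.08→97) → #3FFE61
10%: (51 + 20.4 = 71.4→71, 254→254, 87 + 16.8 = 103.8→104) → #47FE68
30%: (51 + 61.2 = 112.2→112, 254→254, 87 + 50.4 = 137.4→137) → #70FE89
51%: (51 + 104.04 = 155.04→155, 254 + 0.51 = 254.51→255, 87 + 85.68 = 172.68→173) → #9BFFAD
93%: (51 + 189.72 = 240.72→241, 254 + 0.93 = 254.93→255, 87 + 156.24 = 243.24→243) → #F1FFF3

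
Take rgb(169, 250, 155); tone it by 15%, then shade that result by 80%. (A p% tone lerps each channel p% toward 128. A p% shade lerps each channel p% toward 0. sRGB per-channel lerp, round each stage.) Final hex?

#212E1E

A 15% tone moves each channel 15% toward 128:
  R: 169 + 0.15×(128−169) = 169 − 6.15 = 162.85 → 163
  G: 250 − 18.3 = 231.7 → 232
  B: 155 + 0.15×(128−155) = 155 − 4.05 = 150.95 → 151
After the tone: rgb(163, 232, 151) = #A3E897.
Lerp each channel 80% toward 0:
  R: 163 + 0.8×(0−163) = 163 − 130.4 = 32.6 → 33
  G: 232 + 0.8×(0−232) = 232 − 185.6 = 46.4 → 46
  B: 151 + 0.8×(0−151) = 151 − 120.8 = 30.2 → 30
rgb(33, 46, 30) = #212E1E.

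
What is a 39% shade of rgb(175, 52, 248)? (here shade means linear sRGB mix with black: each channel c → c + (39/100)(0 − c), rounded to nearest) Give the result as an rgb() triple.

rgb(107, 32, 151)

Per channel, c → c + 0.39(0 − c):
  R: 175 + 0.39×(0−175) = 175 − 68.25 = 106.75 → 107
  G: 52 + 0.39×(0−52) = 52 − 20.28 = 31.72 → 32
  B: 248 + 0.39×(0−248) = 248 − 96.72 = 151.28 → 151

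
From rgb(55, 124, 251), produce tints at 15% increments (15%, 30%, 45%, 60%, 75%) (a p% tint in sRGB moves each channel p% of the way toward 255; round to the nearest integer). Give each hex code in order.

15%: (55 + 30 = 85→85, 124 + 19.65 = 143.65→144, 251 + 0.6 = 251.6→252) → #5590FC
30%: (55 + 60 = 115→115, 124 + 39.3 = 163.3→163, 251 + 1.2 = 252.2→252) → #73A3FC
45%: (55 + 90 = 145→145, 124 + 58.95 = 182.95→183, 251 + 1.8 = 252.8→253) → #91B7FD
60%: (55 + 120 = 175→175, 124 + 78.6 = 202.6→203, 251 + 2.4 = 253.4→253) → #AFCBFD
75%: (55 + 150 = 205→205, 124 + 98.25 = 222.25→222, 251 + 3 = 254→254) → #CDDEFE

#5590FC, #73A3FC, #91B7FD, #AFCBFD, #CDDEFE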